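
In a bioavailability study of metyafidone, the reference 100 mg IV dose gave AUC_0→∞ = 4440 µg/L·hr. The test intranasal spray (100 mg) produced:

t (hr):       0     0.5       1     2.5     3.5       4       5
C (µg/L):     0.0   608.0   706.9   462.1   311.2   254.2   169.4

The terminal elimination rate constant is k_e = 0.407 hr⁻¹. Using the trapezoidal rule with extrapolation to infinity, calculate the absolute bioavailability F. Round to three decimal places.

F = 0.566

Trapezoidal AUC_0→5 (intranasal spray):
  [0→0.5]: (0.0+608.0)/2 × 0.5 = 152.0
  [0.5→1]: (608.0+706.9)/2 × 0.5 = 328.725
  [1→2.5]: (706.9+462.1)/2 × 1.5 = 876.75
  [2.5→3.5]: (462.1+311.2)/2 × 1 = 386.65
  [3.5→4]: (311.2+254.2)/2 × 0.5 = 141.35
  [4→5]: (254.2+169.4)/2 × 1 = 211.8
  Sum = 2097.275 µg/L·hr
Tail: C_last/k_e = 169.4/0.407 = 416.216
AUC_0→∞ (intranasal spray) = 2097.275 + 416.216 = 2513.491 µg/L·hr
F = (AUC_ev/D_ev)/(AUC_iv/D_iv) = (2513.491/100)/(4440/100) = 25.13491/44.4 = 0.5661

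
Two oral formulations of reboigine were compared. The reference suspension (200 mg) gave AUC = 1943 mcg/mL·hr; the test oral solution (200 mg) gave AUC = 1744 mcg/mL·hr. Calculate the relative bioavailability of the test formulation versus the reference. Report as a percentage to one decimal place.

F_rel = (AUC_test/D_test) / (AUC_ref/D_ref)
      = (1744/200) / (1943/200)
      = 8.72 / 9.715 = 0.8976 = 89.76%

F_rel = 89.8%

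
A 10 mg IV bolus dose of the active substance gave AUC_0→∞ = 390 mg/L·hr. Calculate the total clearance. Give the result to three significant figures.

CL = Dose_iv / AUC_0→∞
   = 10 / 390 = 0.025641 L/hr

CL = 0.0256 L/hr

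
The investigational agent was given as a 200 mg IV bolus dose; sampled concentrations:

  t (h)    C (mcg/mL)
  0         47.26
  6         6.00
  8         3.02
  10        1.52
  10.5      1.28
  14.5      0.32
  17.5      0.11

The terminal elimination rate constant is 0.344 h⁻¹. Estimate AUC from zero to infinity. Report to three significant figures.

AUC = 178 mcg/mL·h

Trapezoidal AUC_0→17.5:
  [0→6]: (47.26+6.00)/2 × 6 = 159.78
  [6→8]: (6.00+3.02)/2 × 2 = 9.02
  [8→10]: (3.02+1.52)/2 × 2 = 4.54
  [10→10.5]: (1.52+1.28)/2 × 0.5 = 0.7
  [10.5→14.5]: (1.28+0.32)/2 × 4 = 3.2
  [14.5→17.5]: (0.32+0.11)/2 × 3 = 0.645
  Sum = 177.885 mcg/mL·h
Extrapolated tail: C_last / k_e = 0.11 / 0.344 = 0.320
AUC_0→∞ = 177.885 + 0.320 = 178.205 mcg/mL·h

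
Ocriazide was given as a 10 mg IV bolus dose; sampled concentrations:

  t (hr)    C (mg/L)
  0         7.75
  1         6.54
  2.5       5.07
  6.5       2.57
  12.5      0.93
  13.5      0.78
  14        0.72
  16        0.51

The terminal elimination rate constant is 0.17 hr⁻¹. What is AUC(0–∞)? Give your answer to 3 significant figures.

AUC = 47.1 mg/L·hr

Trapezoidal AUC_0→16:
  [0→1]: (7.75+6.54)/2 × 1 = 7.145
  [1→2.5]: (6.54+5.07)/2 × 1.5 = 8.7075
  [2.5→6.5]: (5.07+2.57)/2 × 4 = 15.28
  [6.5→12.5]: (2.57+0.93)/2 × 6 = 10.5
  [12.5→13.5]: (0.93+0.78)/2 × 1 = 0.855
  [13.5→14]: (0.78+0.72)/2 × 0.5 = 0.375
  [14→16]: (0.72+0.51)/2 × 2 = 1.23
  Sum = 44.0925 mg/L·hr
Extrapolated tail: C_last / k_e = 0.51 / 0.17 = 3.000
AUC_0→∞ = 44.0925 + 3.000 = 47.0925 mg/L·hr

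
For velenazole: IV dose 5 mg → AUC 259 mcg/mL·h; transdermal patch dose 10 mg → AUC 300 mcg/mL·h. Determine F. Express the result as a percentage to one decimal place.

F = 57.9%

F = (AUC_ev / D_ev) / (AUC_iv / D_iv)
  = (300/10) / (259/5)
  = 30 / 51.8 = 0.5792
  = 57.92%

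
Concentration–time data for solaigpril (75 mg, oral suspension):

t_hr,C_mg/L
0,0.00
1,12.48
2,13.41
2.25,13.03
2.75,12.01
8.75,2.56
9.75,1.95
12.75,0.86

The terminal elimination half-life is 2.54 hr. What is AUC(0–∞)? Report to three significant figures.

AUC = 82.1 mg/L·hr

Trapezoidal AUC_0→12.75:
  [0→1]: (0.00+12.48)/2 × 1 = 6.24
  [1→2]: (12.48+13.41)/2 × 1 = 12.945
  [2→2.25]: (13.41+13.03)/2 × 0.25 = 3.305
  [2.25→2.75]: (13.03+12.01)/2 × 0.5 = 6.26
  [2.75→8.75]: (12.01+2.56)/2 × 6 = 43.71
  [8.75→9.75]: (2.56+1.95)/2 × 1 = 2.255
  [9.75→12.75]: (1.95+0.86)/2 × 3 = 4.215
  Sum = 78.93 mg/L·hr
k_e = ln2 / t½ = 0.693147 / 2.54 = 0.2729 hr^-1
Extrapolated tail: C_last / k_e = 0.86 / 0.2729 = 3.151
AUC_0→∞ = 78.93 + 3.151 = 82.081 mg/L·hr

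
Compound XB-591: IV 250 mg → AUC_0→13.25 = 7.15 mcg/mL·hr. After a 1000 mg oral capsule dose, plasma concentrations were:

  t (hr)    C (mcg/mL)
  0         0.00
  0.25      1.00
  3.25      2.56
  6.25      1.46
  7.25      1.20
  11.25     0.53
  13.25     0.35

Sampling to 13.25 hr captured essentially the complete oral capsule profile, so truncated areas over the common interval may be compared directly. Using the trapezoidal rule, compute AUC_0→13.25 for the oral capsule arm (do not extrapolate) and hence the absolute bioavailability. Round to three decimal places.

F = 0.600

Trapezoidal AUC_0→13.25 (oral capsule):
  [0→0.25]: (0.00+1.00)/2 × 0.25 = 0.125
  [0.25→3.25]: (1.00+2.56)/2 × 3 = 5.34
  [3.25→6.25]: (2.56+1.46)/2 × 3 = 6.03
  [6.25→7.25]: (1.46+1.20)/2 × 1 = 1.33
  [7.25→11.25]: (1.20+0.53)/2 × 4 = 3.46
  [11.25→13.25]: (0.53+0.35)/2 × 2 = 0.88
  Sum = 17.165 mcg/mL·hr
F = (AUC_ev/D_ev)/(AUC_iv/D_iv) = (17.165/1000)/(7.15/250) = 0.017165/0.0286 = 0.6002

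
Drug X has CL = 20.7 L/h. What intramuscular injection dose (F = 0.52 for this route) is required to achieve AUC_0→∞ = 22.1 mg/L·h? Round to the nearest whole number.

Dose = 880 mg

Dose = CL × AUC_0→∞ / F
     = 20.7 × 22.1 / 0.52 = 879.75 mg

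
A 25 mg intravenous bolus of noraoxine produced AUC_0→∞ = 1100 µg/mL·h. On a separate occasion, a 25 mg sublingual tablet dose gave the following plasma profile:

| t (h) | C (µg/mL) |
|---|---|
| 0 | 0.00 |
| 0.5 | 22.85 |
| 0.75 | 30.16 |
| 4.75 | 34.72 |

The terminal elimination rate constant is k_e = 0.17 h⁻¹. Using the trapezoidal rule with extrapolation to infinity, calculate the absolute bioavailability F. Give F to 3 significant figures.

Trapezoidal AUC_0→4.75 (sublingual tablet):
  [0→0.5]: (0.00+22.85)/2 × 0.5 = 5.7125
  [0.5→0.75]: (22.85+30.16)/2 × 0.25 = 6.62625
  [0.75→4.75]: (30.16+34.72)/2 × 4 = 129.76
  Sum = 142.09875 µg/mL·h
Tail: C_last/k_e = 34.72/0.17 = 204.235
AUC_0→∞ (sublingual tablet) = 142.09875 + 204.235 = 346.33375 µg/mL·h
F = (AUC_ev/D_ev)/(AUC_iv/D_iv) = (346.33375/25)/(1100/25) = 13.85335/44 = 0.3148

F = 0.315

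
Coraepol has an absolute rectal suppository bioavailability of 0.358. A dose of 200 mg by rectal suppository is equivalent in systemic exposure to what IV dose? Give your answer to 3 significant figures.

Systemic exposure from an extravascular dose = F × D_ev, so the equivalent IV dose is F × D_ev.
D_iv = F × D_ev = 0.358 × 200 = 71.6 mg

D_iv = 71.6 mg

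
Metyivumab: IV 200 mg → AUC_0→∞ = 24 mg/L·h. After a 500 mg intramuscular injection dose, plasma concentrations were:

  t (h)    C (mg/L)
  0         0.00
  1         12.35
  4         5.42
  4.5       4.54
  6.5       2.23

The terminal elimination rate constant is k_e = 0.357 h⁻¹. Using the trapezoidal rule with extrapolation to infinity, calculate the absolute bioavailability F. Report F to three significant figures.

Trapezoidal AUC_0→6.5 (intramuscular injection):
  [0→1]: (0.00+12.35)/2 × 1 = 6.175
  [1→4]: (12.35+5.42)/2 × 3 = 26.655
  [4→4.5]: (5.42+4.54)/2 × 0.5 = 2.49
  [4.5→6.5]: (4.54+2.23)/2 × 2 = 6.77
  Sum = 42.09 mg/L·h
Tail: C_last/k_e = 2.23/0.357 = 6.246
AUC_0→∞ (intramuscular injection) = 42.09 + 6.246 = 48.336 mg/L·h
F = (AUC_ev/D_ev)/(AUC_iv/D_iv) = (48.336/500)/(24/200) = 0.096672/0.12 = 0.8056

F = 0.806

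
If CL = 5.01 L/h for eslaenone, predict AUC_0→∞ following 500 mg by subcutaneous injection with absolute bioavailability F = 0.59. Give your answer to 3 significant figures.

AUC = 58.9 mg/L·h

AUC_0→∞ = F × Dose / CL
        = 0.59 × 500 / 5.01 = 58.8822 mg/L·h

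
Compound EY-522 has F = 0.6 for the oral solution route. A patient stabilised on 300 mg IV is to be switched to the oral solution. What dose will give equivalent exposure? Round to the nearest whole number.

D_oral = 500 mg

For equal systemic exposure: F × D_ev = D_iv
D_ev = D_iv / F = 300 / 0.6 = 500 mg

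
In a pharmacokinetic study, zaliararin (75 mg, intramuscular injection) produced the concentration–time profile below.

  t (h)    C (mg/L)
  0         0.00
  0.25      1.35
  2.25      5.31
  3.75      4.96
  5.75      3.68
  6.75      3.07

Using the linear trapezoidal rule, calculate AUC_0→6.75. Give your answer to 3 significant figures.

Trapezoidal AUC_0→6.75:
  [0→0.25]: (0.00+1.35)/2 × 0.25 = 0.16875
  [0.25→2.25]: (1.35+5.31)/2 × 2 = 6.66
  [2.25→3.75]: (5.31+4.96)/2 × 1.5 = 7.7025
  [3.75→5.75]: (4.96+3.68)/2 × 2 = 8.64
  [5.75→6.75]: (3.68+3.07)/2 × 1 = 3.375
  Sum = 26.54625 mg/L·h

AUC = 26.5 mg/L·h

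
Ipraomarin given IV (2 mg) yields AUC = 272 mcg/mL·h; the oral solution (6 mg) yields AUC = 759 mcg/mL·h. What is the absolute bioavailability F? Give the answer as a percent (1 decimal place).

F = 93.0%

F = (AUC_ev / D_ev) / (AUC_iv / D_iv)
  = (759/6) / (272/2)
  = 126.5 / 136 = 0.9301
  = 93.01%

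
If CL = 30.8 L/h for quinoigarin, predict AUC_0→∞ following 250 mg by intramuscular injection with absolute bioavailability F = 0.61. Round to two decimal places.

AUC_0→∞ = F × Dose / CL
        = 0.61 × 250 / 30.8 = 4.9513 mg/L·h

AUC = 4.95 mg/L·h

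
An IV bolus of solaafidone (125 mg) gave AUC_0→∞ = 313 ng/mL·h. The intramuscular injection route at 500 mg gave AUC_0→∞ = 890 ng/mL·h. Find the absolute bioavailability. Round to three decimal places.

F = 0.711

F = (AUC_ev / D_ev) / (AUC_iv / D_iv)
  = (890/500) / (313/125)
  = 1.78 / 2.504 = 0.7109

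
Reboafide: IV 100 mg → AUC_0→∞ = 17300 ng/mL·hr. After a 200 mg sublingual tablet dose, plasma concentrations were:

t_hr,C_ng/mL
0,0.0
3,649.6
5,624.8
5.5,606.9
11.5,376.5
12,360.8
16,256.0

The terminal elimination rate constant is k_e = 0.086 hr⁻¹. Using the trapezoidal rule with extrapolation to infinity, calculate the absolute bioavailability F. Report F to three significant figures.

Trapezoidal AUC_0→16 (sublingual tablet):
  [0→3]: (0.0+649.6)/2 × 3 = 974.4
  [3→5]: (649.6+624.8)/2 × 2 = 1274.4
  [5→5.5]: (624.8+606.9)/2 × 0.5 = 307.925
  [5.5→11.5]: (606.9+376.5)/2 × 6 = 2950.2
  [11.5→12]: (376.5+360.8)/2 × 0.5 = 184.325
  [12→16]: (360.8+256.0)/2 × 4 = 1233.6
  Sum = 6924.85 ng/mL·hr
Tail: C_last/k_e = 256.0/0.086 = 2976.744
AUC_0→∞ (sublingual tablet) = 6924.85 + 2976.744 = 9901.594 ng/mL·hr
F = (AUC_ev/D_ev)/(AUC_iv/D_iv) = (9901.594/200)/(17300/100) = 49.50797/173 = 0.2862

F = 0.286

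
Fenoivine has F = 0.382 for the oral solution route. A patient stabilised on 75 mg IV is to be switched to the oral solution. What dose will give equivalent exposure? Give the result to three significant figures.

D_oral = 196 mg

For equal systemic exposure: F × D_ev = D_iv
D_ev = D_iv / F = 75 / 0.382 = 196.335 mg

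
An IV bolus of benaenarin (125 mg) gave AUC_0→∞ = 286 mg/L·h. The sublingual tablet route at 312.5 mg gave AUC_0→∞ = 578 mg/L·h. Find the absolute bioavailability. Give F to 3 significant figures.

F = (AUC_ev / D_ev) / (AUC_iv / D_iv)
  = (578/312.5) / (286/125)
  = 1.8496 / 2.288 = 0.8084

F = 0.808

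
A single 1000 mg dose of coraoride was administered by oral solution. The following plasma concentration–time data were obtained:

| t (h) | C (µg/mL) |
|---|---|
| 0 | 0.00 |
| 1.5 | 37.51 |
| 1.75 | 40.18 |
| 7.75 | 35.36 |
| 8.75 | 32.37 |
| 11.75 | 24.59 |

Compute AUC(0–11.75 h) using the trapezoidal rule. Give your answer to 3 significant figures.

Trapezoidal AUC_0→11.75:
  [0→1.5]: (0.00+37.51)/2 × 1.5 = 28.1325
  [1.5→1.75]: (37.51+40.18)/2 × 0.25 = 9.71125
  [1.75→7.75]: (40.18+35.36)/2 × 6 = 226.62
  [7.75→8.75]: (35.36+32.37)/2 × 1 = 33.865
  [8.75→11.75]: (32.37+24.59)/2 × 3 = 85.44
  Sum = 383.76875 µg/mL·h

AUC = 384 µg/mL·h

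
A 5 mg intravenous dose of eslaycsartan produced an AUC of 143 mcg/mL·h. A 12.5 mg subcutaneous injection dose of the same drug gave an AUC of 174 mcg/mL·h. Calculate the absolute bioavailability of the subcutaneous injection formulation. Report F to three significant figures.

F = (AUC_ev / D_ev) / (AUC_iv / D_iv)
  = (174/12.5) / (143/5)
  = 13.92 / 28.6 = 0.4867

F = 0.487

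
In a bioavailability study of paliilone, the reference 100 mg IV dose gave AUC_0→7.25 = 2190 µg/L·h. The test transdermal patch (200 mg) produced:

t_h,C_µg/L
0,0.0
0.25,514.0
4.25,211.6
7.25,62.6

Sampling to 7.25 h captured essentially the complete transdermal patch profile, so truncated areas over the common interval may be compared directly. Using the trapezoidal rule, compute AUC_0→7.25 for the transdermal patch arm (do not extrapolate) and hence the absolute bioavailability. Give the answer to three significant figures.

F = 0.440

Trapezoidal AUC_0→7.25 (transdermal patch):
  [0→0.25]: (0.0+514.0)/2 × 0.25 = 64.25
  [0.25→4.25]: (514.0+211.6)/2 × 4 = 1451.2
  [4.25→7.25]: (211.6+62.6)/2 × 3 = 411.3
  Sum = 1926.75 µg/L·h
F = (AUC_ev/D_ev)/(AUC_iv/D_iv) = (1926.75/200)/(2190/100) = 9.63375/21.9 = 0.4399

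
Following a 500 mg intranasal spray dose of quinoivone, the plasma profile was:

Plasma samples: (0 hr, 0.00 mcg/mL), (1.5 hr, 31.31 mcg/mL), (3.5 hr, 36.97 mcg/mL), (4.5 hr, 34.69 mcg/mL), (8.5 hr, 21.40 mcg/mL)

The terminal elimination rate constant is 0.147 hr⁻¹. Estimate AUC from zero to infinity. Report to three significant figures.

Trapezoidal AUC_0→8.5:
  [0→1.5]: (0.00+31.31)/2 × 1.5 = 23.4825
  [1.5→3.5]: (31.31+36.97)/2 × 2 = 68.28
  [3.5→4.5]: (36.97+34.69)/2 × 1 = 35.83
  [4.5→8.5]: (34.69+21.40)/2 × 4 = 112.18
  Sum = 239.7725 mcg/mL·hr
Extrapolated tail: C_last / k_e = 21.40 / 0.147 = 145.578
AUC_0→∞ = 239.7725 + 145.578 = 385.3505 mcg/mL·hr

AUC = 385 mcg/mL·hr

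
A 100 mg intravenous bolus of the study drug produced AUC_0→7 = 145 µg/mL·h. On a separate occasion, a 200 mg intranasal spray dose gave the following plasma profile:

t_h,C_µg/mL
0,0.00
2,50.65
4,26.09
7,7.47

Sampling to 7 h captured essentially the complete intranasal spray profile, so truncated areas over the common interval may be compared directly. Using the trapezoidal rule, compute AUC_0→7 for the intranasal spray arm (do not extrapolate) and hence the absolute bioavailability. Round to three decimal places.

Trapezoidal AUC_0→7 (intranasal spray):
  [0→2]: (0.00+50.65)/2 × 2 = 50.65
  [2→4]: (50.65+26.09)/2 × 2 = 76.74
  [4→7]: (26.09+7.47)/2 × 3 = 50.34
  Sum = 177.73 µg/mL·h
F = (AUC_ev/D_ev)/(AUC_iv/D_iv) = (177.73/200)/(145/100) = 0.88865/1.45 = 0.6129

F = 0.613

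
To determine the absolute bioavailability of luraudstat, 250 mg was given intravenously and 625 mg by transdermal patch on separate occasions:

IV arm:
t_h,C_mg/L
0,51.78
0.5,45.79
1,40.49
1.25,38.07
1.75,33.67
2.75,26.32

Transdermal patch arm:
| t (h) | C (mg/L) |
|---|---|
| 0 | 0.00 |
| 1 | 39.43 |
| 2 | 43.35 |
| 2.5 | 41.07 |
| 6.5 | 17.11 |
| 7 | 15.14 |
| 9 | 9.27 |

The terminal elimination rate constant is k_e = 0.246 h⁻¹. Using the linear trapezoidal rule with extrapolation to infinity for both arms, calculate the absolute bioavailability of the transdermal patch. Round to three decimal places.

F = 0.510

Trapezoidal AUC_0→2.75 (IV):
  [0→0.5]: (51.78+45.79)/2 × 0.5 = 24.3925
  [0.5→1]: (45.79+40.49)/2 × 0.5 = 21.57
  [1→1.25]: (40.49+38.07)/2 × 0.25 = 9.82
  [1.25→1.75]: (38.07+33.67)/2 × 0.5 = 17.935
  [1.75→2.75]: (33.67+26.32)/2 × 1 = 29.995
  Sum = 103.7125 mg/L·h
IV tail: 26.32/0.246 = 106.992; AUC_iv,0→∞ = 103.7125 + 106.992 = 210.7045 mg/L·h
Trapezoidal AUC_0→9 (transdermal patch):
  [0→1]: (0.00+39.43)/2 × 1 = 19.715
  [1→2]: (39.43+43.35)/2 × 1 = 41.39
  [2→2.5]: (43.35+41.07)/2 × 0.5 = 21.105
  [2.5→6.5]: (41.07+17.11)/2 × 4 = 116.36
  [6.5→7]: (17.11+15.14)/2 × 0.5 = 8.0625
  [7→9]: (15.14+9.27)/2 × 2 = 24.41
  Sum = 231.0425 mg/L·h
transdermal patch tail: 9.27/0.246 = 37.683; AUC_ev,0→∞ = 231.0425 + 37.683 = 268.7255 mg/L·h
F = (AUC_ev/D_ev)/(AUC_iv/D_iv) = (268.7255/625)/(210.7045/250) = 0.4299608/0.842818 = 0.5101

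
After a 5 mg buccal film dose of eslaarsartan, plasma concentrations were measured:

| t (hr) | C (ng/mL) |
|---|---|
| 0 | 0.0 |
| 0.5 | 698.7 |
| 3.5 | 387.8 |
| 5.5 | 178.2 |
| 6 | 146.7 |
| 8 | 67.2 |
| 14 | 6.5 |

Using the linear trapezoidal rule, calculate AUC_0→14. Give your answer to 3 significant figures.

Trapezoidal AUC_0→14:
  [0→0.5]: (0.0+698.7)/2 × 0.5 = 174.675
  [0.5→3.5]: (698.7+387.8)/2 × 3 = 1629.75
  [3.5→5.5]: (387.8+178.2)/2 × 2 = 566.0
  [5.5→6]: (178.2+146.7)/2 × 0.5 = 81.225
  [6→8]: (146.7+67.2)/2 × 2 = 213.9
  [8→14]: (67.2+6.5)/2 × 6 = 221.1
  Sum = 2886.65 ng/mL·hr

AUC = 2890 ng/mL·hr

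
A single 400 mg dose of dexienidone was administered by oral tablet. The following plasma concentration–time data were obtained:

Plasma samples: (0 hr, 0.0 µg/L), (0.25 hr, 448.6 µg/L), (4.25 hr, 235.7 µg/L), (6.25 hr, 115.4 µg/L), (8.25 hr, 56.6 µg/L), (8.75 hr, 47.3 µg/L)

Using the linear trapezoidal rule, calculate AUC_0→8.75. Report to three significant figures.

AUC = 1970 µg/L·hr

Trapezoidal AUC_0→8.75:
  [0→0.25]: (0.0+448.6)/2 × 0.25 = 56.075
  [0.25→4.25]: (448.6+235.7)/2 × 4 = 1368.6
  [4.25→6.25]: (235.7+115.4)/2 × 2 = 351.1
  [6.25→8.25]: (115.4+56.6)/2 × 2 = 172.0
  [8.25→8.75]: (56.6+47.3)/2 × 0.5 = 25.975
  Sum = 1973.75 µg/L·hr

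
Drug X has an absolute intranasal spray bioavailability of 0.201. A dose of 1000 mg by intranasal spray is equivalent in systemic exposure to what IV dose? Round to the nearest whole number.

D_iv = 201 mg

Systemic exposure from an extravascular dose = F × D_ev, so the equivalent IV dose is F × D_ev.
D_iv = F × D_ev = 0.201 × 1000 = 201 mg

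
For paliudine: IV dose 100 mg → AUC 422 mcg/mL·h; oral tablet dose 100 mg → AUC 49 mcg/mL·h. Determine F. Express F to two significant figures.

F = (AUC_ev / D_ev) / (AUC_iv / D_iv)
  = (49/100) / (422/100)
  = 0.49 / 4.22 = 0.1161

F = 0.12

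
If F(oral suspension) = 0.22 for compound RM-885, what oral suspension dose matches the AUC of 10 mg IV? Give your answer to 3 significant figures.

D_oral = 45.5 mg

For equal systemic exposure: F × D_ev = D_iv
D_ev = D_iv / F = 10 / 0.22 = 45.4545 mg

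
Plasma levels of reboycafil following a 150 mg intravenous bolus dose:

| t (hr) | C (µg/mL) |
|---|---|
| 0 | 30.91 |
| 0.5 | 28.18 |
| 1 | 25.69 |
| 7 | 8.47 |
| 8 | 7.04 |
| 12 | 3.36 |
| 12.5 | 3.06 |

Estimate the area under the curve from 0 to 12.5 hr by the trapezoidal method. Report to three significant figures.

Trapezoidal AUC_0→12.5:
  [0→0.5]: (30.91+28.18)/2 × 0.5 = 14.7725
  [0.5→1]: (28.18+25.69)/2 × 0.5 = 13.4675
  [1→7]: (25.69+8.47)/2 × 6 = 102.48
  [7→8]: (8.47+7.04)/2 × 1 = 7.755
  [8→12]: (7.04+3.36)/2 × 4 = 20.8
  [12→12.5]: (3.36+3.06)/2 × 0.5 = 1.605
  Sum = 160.88 µg/mL·hr

AUC = 161 µg/mL·hr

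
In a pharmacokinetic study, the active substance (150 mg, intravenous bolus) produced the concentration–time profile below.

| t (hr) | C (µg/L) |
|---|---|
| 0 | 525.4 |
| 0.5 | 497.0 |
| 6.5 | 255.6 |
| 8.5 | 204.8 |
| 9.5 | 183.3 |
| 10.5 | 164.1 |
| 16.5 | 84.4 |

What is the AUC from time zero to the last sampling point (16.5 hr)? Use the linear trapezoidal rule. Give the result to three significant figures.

AUC = 4090 µg/L·hr

Trapezoidal AUC_0→16.5:
  [0→0.5]: (525.4+497.0)/2 × 0.5 = 255.6
  [0.5→6.5]: (497.0+255.6)/2 × 6 = 2257.8
  [6.5→8.5]: (255.6+204.8)/2 × 2 = 460.4
  [8.5→9.5]: (204.8+183.3)/2 × 1 = 194.05
  [9.5→10.5]: (183.3+164.1)/2 × 1 = 173.7
  [10.5→16.5]: (164.1+84.4)/2 × 6 = 745.5
  Sum = 4087.05 µg/L·hr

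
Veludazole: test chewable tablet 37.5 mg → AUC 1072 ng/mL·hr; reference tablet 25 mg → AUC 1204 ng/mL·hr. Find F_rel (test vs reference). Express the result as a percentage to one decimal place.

F_rel = (AUC_test/D_test) / (AUC_ref/D_ref)
      = (1072/37.5) / (1204/25)
      = 28.5867 / 48.16 = 0.5936 = 59.36%

F_rel = 59.4%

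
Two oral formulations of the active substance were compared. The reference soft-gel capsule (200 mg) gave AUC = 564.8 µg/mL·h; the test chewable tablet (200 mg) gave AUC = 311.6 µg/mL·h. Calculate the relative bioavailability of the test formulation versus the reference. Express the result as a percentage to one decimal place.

F_rel = 55.2%

F_rel = (AUC_test/D_test) / (AUC_ref/D_ref)
      = (311.6/200) / (564.8/200)
      = 1.558 / 2.824 = 0.5517 = 55.17%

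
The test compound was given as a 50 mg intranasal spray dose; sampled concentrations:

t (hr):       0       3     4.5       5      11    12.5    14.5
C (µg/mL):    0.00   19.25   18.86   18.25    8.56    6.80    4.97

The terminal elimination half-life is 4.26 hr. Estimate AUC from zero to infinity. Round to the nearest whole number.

AUC = 201 µg/mL·hr

Trapezoidal AUC_0→14.5:
  [0→3]: (0.00+19.25)/2 × 3 = 28.875
  [3→4.5]: (19.25+18.86)/2 × 1.5 = 28.5825
  [4.5→5]: (18.86+18.25)/2 × 0.5 = 9.2775
  [5→11]: (18.25+8.56)/2 × 6 = 80.43
  [11→12.5]: (8.56+6.80)/2 × 1.5 = 11.52
  [12.5→14.5]: (6.80+4.97)/2 × 2 = 11.77
  Sum = 170.455 µg/mL·hr
k_e = ln2 / t½ = 0.693147 / 4.26 = 0.1627 hr^-1
Extrapolated tail: C_last / k_e = 4.97 / 0.1627 = 30.547
AUC_0→∞ = 170.455 + 30.547 = 201.002 µg/mL·hr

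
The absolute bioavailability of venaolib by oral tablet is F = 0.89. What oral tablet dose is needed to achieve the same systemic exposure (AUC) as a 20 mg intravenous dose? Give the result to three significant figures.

For equal systemic exposure: F × D_ev = D_iv
D_ev = D_iv / F = 20 / 0.89 = 22.4719 mg

D_oral = 22.5 mg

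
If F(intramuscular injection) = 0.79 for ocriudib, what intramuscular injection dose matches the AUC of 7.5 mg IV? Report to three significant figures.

D_intramuscular = 9.49 mg

For equal systemic exposure: F × D_ev = D_iv
D_ev = D_iv / F = 7.5 / 0.79 = 9.49367 mg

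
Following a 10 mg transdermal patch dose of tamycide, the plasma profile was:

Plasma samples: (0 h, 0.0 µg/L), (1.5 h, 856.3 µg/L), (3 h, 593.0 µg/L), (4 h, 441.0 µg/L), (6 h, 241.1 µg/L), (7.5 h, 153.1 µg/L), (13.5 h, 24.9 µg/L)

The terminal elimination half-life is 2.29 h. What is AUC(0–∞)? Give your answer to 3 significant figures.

Trapezoidal AUC_0→13.5:
  [0→1.5]: (0.0+856.3)/2 × 1.5 = 642.225
  [1.5→3]: (856.3+593.0)/2 × 1.5 = 1086.975
  [3→4]: (593.0+441.0)/2 × 1 = 517.0
  [4→6]: (441.0+241.1)/2 × 2 = 682.1
  [6→7.5]: (241.1+153.1)/2 × 1.5 = 295.65
  [7.5→13.5]: (153.1+24.9)/2 × 6 = 534.0
  Sum = 3757.95 µg/L·h
k_e = ln2 / t½ = 0.693147 / 2.29 = 0.3027 h^-1
Extrapolated tail: C_last / k_e = 24.9 / 0.3027 = 82.260
AUC_0→∞ = 3757.95 + 82.260 = 3840.21 µg/L·h

AUC = 3840 µg/L·h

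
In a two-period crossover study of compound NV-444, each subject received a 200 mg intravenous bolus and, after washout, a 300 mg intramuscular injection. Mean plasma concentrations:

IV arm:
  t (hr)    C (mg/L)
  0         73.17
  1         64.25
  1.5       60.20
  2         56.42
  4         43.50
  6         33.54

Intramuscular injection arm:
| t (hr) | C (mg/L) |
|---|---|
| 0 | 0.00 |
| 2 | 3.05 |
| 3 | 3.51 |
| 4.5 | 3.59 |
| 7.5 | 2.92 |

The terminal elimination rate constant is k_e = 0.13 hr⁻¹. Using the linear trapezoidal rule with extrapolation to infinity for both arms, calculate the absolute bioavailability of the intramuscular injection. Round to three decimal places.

Trapezoidal AUC_0→6 (IV):
  [0→1]: (73.17+64.25)/2 × 1 = 68.71
  [1→1.5]: (64.25+60.20)/2 × 0.5 = 31.1125
  [1.5→2]: (60.20+56.42)/2 × 0.5 = 29.155
  [2→4]: (56.42+43.50)/2 × 2 = 99.92
  [4→6]: (43.50+33.54)/2 × 2 = 77.04
  Sum = 305.9375 mg/L·hr
IV tail: 33.54/0.13 = 258.000; AUC_iv,0→∞ = 305.9375 + 258.000 = 563.9375 mg/L·hr
Trapezoidal AUC_0→7.5 (intramuscular injection):
  [0→2]: (0.00+3.05)/2 × 2 = 3.05
  [2→3]: (3.05+3.51)/2 × 1 = 3.28
  [3→4.5]: (3.51+3.59)/2 × 1.5 = 5.325
  [4.5→7.5]: (3.59+2.92)/2 × 3 = 9.765
  Sum = 21.42 mg/L·hr
intramuscular injection tail: 2.92/0.13 = 22.462; AUC_ev,0→∞ = 21.42 + 22.462 = 43.882 mg/L·hr
F = (AUC_ev/D_ev)/(AUC_iv/D_iv) = (43.882/300)/(563.9375/200) = 0.146273/2.8196875 = 0.0519

F = 0.052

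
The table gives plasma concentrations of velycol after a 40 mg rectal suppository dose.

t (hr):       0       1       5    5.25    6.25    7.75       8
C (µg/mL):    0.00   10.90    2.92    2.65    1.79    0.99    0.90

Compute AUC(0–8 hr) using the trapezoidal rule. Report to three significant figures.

AUC = 38.3 µg/mL·hr

Trapezoidal AUC_0→8:
  [0→1]: (0.00+10.90)/2 × 1 = 5.45
  [1→5]: (10.90+2.92)/2 × 4 = 27.64
  [5→5.25]: (2.92+2.65)/2 × 0.25 = 0.69625
  [5.25→6.25]: (2.65+1.79)/2 × 1 = 2.22
  [6.25→7.75]: (1.79+0.99)/2 × 1.5 = 2.085
  [7.75→8]: (0.99+0.90)/2 × 0.25 = 0.23625
  Sum = 38.3275 µg/mL·hr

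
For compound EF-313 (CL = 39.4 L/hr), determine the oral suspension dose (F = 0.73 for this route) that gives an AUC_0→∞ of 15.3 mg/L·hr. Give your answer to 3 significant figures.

Dose = CL × AUC_0→∞ / F
     = 39.4 × 15.3 / 0.73 = 825.781 mg

Dose = 826 mg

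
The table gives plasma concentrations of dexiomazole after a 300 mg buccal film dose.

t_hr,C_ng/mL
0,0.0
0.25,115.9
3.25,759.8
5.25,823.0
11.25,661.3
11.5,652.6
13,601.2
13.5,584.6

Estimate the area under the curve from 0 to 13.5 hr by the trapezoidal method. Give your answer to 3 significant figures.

Trapezoidal AUC_0→13.5:
  [0→0.25]: (0.0+115.9)/2 × 0.25 = 14.4875
  [0.25→3.25]: (115.9+759.8)/2 × 3 = 1313.55
  [3.25→5.25]: (759.8+823.0)/2 × 2 = 1582.8
  [5.25→11.25]: (823.0+661.3)/2 × 6 = 4452.9
  [11.25→11.5]: (661.3+652.6)/2 × 0.25 = 164.2375
  [11.5→13]: (652.6+601.2)/2 × 1.5 = 940.35
  [13→13.5]: (601.2+584.6)/2 × 0.5 = 296.45
  Sum = 8764.775 ng/mL·hr

AUC = 8760 ng/mL·hr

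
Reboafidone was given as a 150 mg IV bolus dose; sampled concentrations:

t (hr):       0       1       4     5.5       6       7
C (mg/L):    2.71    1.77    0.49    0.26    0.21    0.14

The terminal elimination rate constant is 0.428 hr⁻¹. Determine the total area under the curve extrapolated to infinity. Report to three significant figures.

Trapezoidal AUC_0→7:
  [0→1]: (2.71+1.77)/2 × 1 = 2.24
  [1→4]: (1.77+0.49)/2 × 3 = 3.39
  [4→5.5]: (0.49+0.26)/2 × 1.5 = 0.5625
  [5.5→6]: (0.26+0.21)/2 × 0.5 = 0.1175
  [6→7]: (0.21+0.14)/2 × 1 = 0.175
  Sum = 6.485 mg/L·hr
Extrapolated tail: C_last / k_e = 0.14 / 0.428 = 0.327
AUC_0→∞ = 6.485 + 0.327 = 6.812 mg/L·hr

AUC = 6.81 mg/L·hr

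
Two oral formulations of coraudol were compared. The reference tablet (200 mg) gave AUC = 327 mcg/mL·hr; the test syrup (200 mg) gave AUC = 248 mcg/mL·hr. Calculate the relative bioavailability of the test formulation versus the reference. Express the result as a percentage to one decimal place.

F_rel = 75.8%

F_rel = (AUC_test/D_test) / (AUC_ref/D_ref)
      = (248/200) / (327/200)
      = 1.24 / 1.635 = 0.7584 = 75.84%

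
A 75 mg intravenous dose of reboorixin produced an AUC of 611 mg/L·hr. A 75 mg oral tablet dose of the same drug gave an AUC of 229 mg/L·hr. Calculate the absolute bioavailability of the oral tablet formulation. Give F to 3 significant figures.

F = 0.375

F = (AUC_ev / D_ev) / (AUC_iv / D_iv)
  = (229/75) / (611/75)
  = 3.05333 / 8.14667 = 0.3748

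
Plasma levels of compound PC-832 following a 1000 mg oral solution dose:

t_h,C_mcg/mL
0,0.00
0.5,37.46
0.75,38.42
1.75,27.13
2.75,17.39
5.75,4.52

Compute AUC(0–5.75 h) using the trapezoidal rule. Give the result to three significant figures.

AUC = 107 mcg/mL·h

Trapezoidal AUC_0→5.75:
  [0→0.5]: (0.00+37.46)/2 × 0.5 = 9.365
  [0.5→0.75]: (37.46+38.42)/2 × 0.25 = 9.485
  [0.75→1.75]: (38.42+27.13)/2 × 1 = 32.775
  [1.75→2.75]: (27.13+17.39)/2 × 1 = 22.26
  [2.75→5.75]: (17.39+4.52)/2 × 3 = 32.865
  Sum = 106.75 mcg/mL·h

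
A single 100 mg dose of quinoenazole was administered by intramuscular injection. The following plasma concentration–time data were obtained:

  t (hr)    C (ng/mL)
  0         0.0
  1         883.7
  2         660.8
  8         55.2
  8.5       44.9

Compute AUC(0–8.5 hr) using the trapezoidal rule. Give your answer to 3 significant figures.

Trapezoidal AUC_0→8.5:
  [0→1]: (0.0+883.7)/2 × 1 = 441.85
  [1→2]: (883.7+660.8)/2 × 1 = 772.25
  [2→8]: (660.8+55.2)/2 × 6 = 2148.0
  [8→8.5]: (55.2+44.9)/2 × 0.5 = 25.025
  Sum = 3387.125 ng/mL·hr

AUC = 3390 ng/mL·hr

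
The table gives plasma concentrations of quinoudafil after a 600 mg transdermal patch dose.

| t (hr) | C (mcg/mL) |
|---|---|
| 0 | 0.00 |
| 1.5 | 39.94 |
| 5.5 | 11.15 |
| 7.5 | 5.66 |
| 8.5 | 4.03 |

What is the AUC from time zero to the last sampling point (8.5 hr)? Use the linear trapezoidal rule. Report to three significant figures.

AUC = 154 mcg/mL·hr

Trapezoidal AUC_0→8.5:
  [0→1.5]: (0.00+39.94)/2 × 1.5 = 29.955
  [1.5→5.5]: (39.94+11.15)/2 × 4 = 102.18
  [5.5→7.5]: (11.15+5.66)/2 × 2 = 16.81
  [7.5→8.5]: (5.66+4.03)/2 × 1 = 4.845
  Sum = 153.79 mcg/mL·hr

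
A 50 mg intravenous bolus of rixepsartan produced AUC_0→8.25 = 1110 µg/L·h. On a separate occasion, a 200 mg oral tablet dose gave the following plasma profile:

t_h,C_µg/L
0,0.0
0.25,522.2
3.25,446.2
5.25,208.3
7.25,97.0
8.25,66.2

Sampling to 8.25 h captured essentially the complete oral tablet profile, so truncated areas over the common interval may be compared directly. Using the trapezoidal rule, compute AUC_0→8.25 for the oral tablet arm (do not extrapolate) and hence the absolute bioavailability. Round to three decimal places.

F = 0.576

Trapezoidal AUC_0→8.25 (oral tablet):
  [0→0.25]: (0.0+522.2)/2 × 0.25 = 65.275
  [0.25→3.25]: (522.2+446.2)/2 × 3 = 1452.6
  [3.25→5.25]: (446.2+208.3)/2 × 2 = 654.5
  [5.25→7.25]: (208.3+97.0)/2 × 2 = 305.3
  [7.25→8.25]: (97.0+66.2)/2 × 1 = 81.6
  Sum = 2559.275 µg/L·h
F = (AUC_ev/D_ev)/(AUC_iv/D_iv) = (2559.275/200)/(1110/50) = 12.796375/22.2 = 0.5764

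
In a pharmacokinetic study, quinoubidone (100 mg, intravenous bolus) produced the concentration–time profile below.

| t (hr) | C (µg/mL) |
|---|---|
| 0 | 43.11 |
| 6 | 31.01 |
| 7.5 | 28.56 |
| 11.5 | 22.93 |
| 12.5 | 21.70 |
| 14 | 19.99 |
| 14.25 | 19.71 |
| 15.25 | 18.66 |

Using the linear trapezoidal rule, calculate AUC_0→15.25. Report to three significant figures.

AUC = 448 µg/mL·hr

Trapezoidal AUC_0→15.25:
  [0→6]: (43.11+31.01)/2 × 6 = 222.36
  [6→7.5]: (31.01+28.56)/2 × 1.5 = 44.6775
  [7.5→11.5]: (28.56+22.93)/2 × 4 = 102.98
  [11.5→12.5]: (22.93+21.70)/2 × 1 = 22.315
  [12.5→14]: (21.70+19.99)/2 × 1.5 = 31.2675
  [14→14.25]: (19.99+19.71)/2 × 0.25 = 4.9625
  [14.25→15.25]: (19.71+18.66)/2 × 1 = 19.185
  Sum = 447.7475 µg/mL·hr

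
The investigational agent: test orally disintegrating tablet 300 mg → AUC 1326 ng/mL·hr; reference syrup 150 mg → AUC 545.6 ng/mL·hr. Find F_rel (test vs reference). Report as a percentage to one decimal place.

F_rel = 121.5%

F_rel = (AUC_test/D_test) / (AUC_ref/D_ref)
      = (1326/300) / (545.6/150)
      = 4.42 / 3.63733 = 1.2152 = 121.52%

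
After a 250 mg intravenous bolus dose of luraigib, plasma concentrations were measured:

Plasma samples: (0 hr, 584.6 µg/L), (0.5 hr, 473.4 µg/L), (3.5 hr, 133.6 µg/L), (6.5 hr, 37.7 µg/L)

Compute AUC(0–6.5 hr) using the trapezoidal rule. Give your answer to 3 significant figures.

AUC = 1430 µg/L·hr

Trapezoidal AUC_0→6.5:
  [0→0.5]: (584.6+473.4)/2 × 0.5 = 264.5
  [0.5→3.5]: (473.4+133.6)/2 × 3 = 910.5
  [3.5→6.5]: (133.6+37.7)/2 × 3 = 256.95
  Sum = 1431.95 µg/L·hr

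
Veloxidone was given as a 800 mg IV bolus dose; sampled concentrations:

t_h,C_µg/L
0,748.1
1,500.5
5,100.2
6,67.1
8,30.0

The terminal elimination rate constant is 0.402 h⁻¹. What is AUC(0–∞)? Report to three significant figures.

AUC = 2080 µg/L·h

Trapezoidal AUC_0→8:
  [0→1]: (748.1+500.5)/2 × 1 = 624.3
  [1→5]: (500.5+100.2)/2 × 4 = 1201.4
  [5→6]: (100.2+67.1)/2 × 1 = 83.65
  [6→8]: (67.1+30.0)/2 × 2 = 97.1
  Sum = 2006.45 µg/L·h
Extrapolated tail: C_last / k_e = 30.0 / 0.402 = 74.627
AUC_0→∞ = 2006.45 + 74.627 = 2081.077 µg/L·h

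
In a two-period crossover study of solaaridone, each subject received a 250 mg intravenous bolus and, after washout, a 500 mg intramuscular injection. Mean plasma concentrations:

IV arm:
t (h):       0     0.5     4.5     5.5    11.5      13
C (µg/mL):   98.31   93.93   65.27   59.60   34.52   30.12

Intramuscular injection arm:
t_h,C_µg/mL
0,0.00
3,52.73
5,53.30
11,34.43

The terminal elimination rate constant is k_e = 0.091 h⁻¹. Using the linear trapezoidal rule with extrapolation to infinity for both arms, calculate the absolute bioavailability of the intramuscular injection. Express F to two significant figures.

F = 0.38

Trapezoidal AUC_0→13 (IV):
  [0→0.5]: (98.31+93.93)/2 × 0.5 = 48.06
  [0.5→4.5]: (93.93+65.27)/2 × 4 = 318.4
  [4.5→5.5]: (65.27+59.60)/2 × 1 = 62.435
  [5.5→11.5]: (59.60+34.52)/2 × 6 = 282.36
  [11.5→13]: (34.52+30.12)/2 × 1.5 = 48.48
  Sum = 759.735 µg/mL·h
IV tail: 30.12/0.091 = 330.989; AUC_iv,0→∞ = 759.735 + 330.989 = 1090.724 µg/mL·h
Trapezoidal AUC_0→11 (intramuscular injection):
  [0→3]: (0.00+52.73)/2 × 3 = 79.095
  [3→5]: (52.73+53.30)/2 × 2 = 106.03
  [5→11]: (53.30+34.43)/2 × 6 = 263.19
  Sum = 448.315 µg/mL·h
intramuscular injection tail: 34.43/0.091 = 378.352; AUC_ev,0→∞ = 448.315 + 378.352 = 826.667 µg/mL·h
F = (AUC_ev/D_ev)/(AUC_iv/D_iv) = (826.667/500)/(1090.724/250) = 1.653334/4.362896 = 0.3790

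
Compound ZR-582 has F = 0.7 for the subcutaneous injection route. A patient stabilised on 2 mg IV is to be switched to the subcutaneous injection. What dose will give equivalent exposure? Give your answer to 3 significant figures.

D_subcutaneous = 2.86 mg

For equal systemic exposure: F × D_ev = D_iv
D_ev = D_iv / F = 2 / 0.7 = 2.85714 mg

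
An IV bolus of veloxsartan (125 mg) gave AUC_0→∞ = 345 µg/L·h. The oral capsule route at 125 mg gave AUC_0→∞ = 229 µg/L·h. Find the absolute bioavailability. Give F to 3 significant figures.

F = 0.664

F = (AUC_ev / D_ev) / (AUC_iv / D_iv)
  = (229/125) / (345/125)
  = 1.832 / 2.76 = 0.6638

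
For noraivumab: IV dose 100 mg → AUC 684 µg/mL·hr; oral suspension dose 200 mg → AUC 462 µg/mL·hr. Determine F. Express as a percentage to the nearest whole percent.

F = 34%

F = (AUC_ev / D_ev) / (AUC_iv / D_iv)
  = (462/200) / (684/100)
  = 2.31 / 6.84 = 0.3377
  = 33.77%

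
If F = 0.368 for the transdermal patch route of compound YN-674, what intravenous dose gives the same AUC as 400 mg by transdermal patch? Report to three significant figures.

Systemic exposure from an extravascular dose = F × D_ev, so the equivalent IV dose is F × D_ev.
D_iv = F × D_ev = 0.368 × 400 = 147.2 mg

D_iv = 147 mg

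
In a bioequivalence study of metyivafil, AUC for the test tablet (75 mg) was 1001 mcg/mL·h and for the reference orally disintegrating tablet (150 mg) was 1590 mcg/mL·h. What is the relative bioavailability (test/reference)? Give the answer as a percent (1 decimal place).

F_rel = (AUC_test/D_test) / (AUC_ref/D_ref)
      = (1001/75) / (1590/150)
      = 13.3467 / 10.6 = 1.2591 = 125.91%

F_rel = 125.9%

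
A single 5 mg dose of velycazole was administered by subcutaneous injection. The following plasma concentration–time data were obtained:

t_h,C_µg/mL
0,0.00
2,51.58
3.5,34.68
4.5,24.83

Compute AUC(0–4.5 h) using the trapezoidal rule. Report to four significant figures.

AUC = 146.0 µg/mL·h

Trapezoidal AUC_0→4.5:
  [0→2]: (0.00+51.58)/2 × 2 = 51.58
  [2→3.5]: (51.58+34.68)/2 × 1.5 = 64.695
  [3.5→4.5]: (34.68+24.83)/2 × 1 = 29.755
  Sum = 146.03 µg/mL·h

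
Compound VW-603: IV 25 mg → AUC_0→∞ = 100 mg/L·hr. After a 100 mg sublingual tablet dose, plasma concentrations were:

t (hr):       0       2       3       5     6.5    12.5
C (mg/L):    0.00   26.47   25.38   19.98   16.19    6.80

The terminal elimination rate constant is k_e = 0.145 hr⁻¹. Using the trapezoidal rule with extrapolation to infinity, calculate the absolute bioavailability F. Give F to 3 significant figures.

Trapezoidal AUC_0→12.5 (sublingual tablet):
  [0→2]: (0.00+26.47)/2 × 2 = 26.47
  [2→3]: (26.47+25.38)/2 × 1 = 25.925
  [3→5]: (25.38+19.98)/2 × 2 = 45.36
  [5→6.5]: (19.98+16.19)/2 × 1.5 = 27.1275
  [6.5→12.5]: (16.19+6.80)/2 × 6 = 68.97
  Sum = 193.8525 mg/L·hr
Tail: C_last/k_e = 6.80/0.145 = 46.897
AUC_0→∞ (sublingual tablet) = 193.8525 + 46.897 = 240.7495 mg/L·hr
F = (AUC_ev/D_ev)/(AUC_iv/D_iv) = (240.7495/100)/(100/25) = 2.407495/4 = 0.6019

F = 0.602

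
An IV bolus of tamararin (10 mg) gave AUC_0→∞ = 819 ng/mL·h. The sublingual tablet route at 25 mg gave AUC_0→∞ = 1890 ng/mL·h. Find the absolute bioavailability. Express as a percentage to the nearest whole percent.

F = (AUC_ev / D_ev) / (AUC_iv / D_iv)
  = (1890/25) / (819/10)
  = 75.6 / 81.9 = 0.9231
  = 92.31%

F = 92%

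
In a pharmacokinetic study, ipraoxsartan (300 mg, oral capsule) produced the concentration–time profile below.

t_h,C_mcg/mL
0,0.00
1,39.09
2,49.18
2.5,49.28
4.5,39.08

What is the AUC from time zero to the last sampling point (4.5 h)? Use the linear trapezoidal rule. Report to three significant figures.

AUC = 177 mcg/mL·h

Trapezoidal AUC_0→4.5:
  [0→1]: (0.00+39.09)/2 × 1 = 19.545
  [1→2]: (39.09+49.18)/2 × 1 = 44.135
  [2→2.5]: (49.18+49.28)/2 × 0.5 = 24.615
  [2.5→4.5]: (49.28+39.08)/2 × 2 = 88.36
  Sum = 176.655 mcg/mL·h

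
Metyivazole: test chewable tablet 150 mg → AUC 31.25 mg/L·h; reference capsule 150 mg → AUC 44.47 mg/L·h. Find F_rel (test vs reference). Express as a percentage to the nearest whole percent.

F_rel = 70%

F_rel = (AUC_test/D_test) / (AUC_ref/D_ref)
      = (31.25/150) / (44.47/150)
      = 0.208333 / 0.296467 = 0.7027 = 70.27%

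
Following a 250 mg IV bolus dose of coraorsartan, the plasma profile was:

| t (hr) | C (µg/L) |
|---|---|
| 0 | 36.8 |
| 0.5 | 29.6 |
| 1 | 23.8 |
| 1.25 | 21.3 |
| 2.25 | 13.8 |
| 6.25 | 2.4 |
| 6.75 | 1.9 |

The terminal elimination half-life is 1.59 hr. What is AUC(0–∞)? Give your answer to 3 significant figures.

AUC = 91.0 µg/L·hr

Trapezoidal AUC_0→6.75:
  [0→0.5]: (36.8+29.6)/2 × 0.5 = 16.6
  [0.5→1]: (29.6+23.8)/2 × 0.5 = 13.35
  [1→1.25]: (23.8+21.3)/2 × 0.25 = 5.6375
  [1.25→2.25]: (21.3+13.8)/2 × 1 = 17.55
  [2.25→6.25]: (13.8+2.4)/2 × 4 = 32.4
  [6.25→6.75]: (2.4+1.9)/2 × 0.5 = 1.075
  Sum = 86.6125 µg/L·hr
k_e = ln2 / t½ = 0.693147 / 1.59 = 0.4359 hr^-1
Extrapolated tail: C_last / k_e = 1.9 / 0.4359 = 4.359
AUC_0→∞ = 86.6125 + 4.359 = 90.9715 µg/L·hr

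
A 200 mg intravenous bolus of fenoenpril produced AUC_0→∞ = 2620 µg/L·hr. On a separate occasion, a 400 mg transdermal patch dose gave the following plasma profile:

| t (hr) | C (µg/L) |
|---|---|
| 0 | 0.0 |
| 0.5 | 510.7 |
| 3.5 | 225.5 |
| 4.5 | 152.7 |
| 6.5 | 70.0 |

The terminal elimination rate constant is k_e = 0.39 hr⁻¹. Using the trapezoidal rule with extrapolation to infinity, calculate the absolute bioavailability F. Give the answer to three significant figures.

Trapezoidal AUC_0→6.5 (transdermal patch):
  [0→0.5]: (0.0+510.7)/2 × 0.5 = 127.675
  [0.5→3.5]: (510.7+225.5)/2 × 3 = 1104.3
  [3.5→4.5]: (225.5+152.7)/2 × 1 = 189.1
  [4.5→6.5]: (152.7+70.0)/2 × 2 = 222.7
  Sum = 1643.775 µg/L·hr
Tail: C_last/k_e = 70.0/0.39 = 179.487
AUC_0→∞ (transdermal patch) = 1643.775 + 179.487 = 1823.262 µg/L·hr
F = (AUC_ev/D_ev)/(AUC_iv/D_iv) = (1823.262/400)/(2620/200) = 4.558155/13.1 = 0.3480

F = 0.348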